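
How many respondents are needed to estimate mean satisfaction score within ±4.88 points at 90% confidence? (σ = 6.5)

n = (z*σ/E)² = (1.645×6.5/4.88)² = 4.8 → n = 5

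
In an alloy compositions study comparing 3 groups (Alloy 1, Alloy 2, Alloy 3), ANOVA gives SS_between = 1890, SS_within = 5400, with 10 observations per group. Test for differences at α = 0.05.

df_between = 2, df_within = 27. F = MS_between/MS_within = 945.0/200.0 = 4.725. F_crit ≈ 3.354. Reject H₀. At least one mean differs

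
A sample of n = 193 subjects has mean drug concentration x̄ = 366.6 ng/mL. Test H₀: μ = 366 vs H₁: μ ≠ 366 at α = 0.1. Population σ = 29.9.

z = (x̄ - μ₀)/(σ/√n) = (366.6 - 366)/(29.9/√193) = 0.279. Critical value: ±1.645. Since |0.279| ≤ 1.645, Fail to reject H₀.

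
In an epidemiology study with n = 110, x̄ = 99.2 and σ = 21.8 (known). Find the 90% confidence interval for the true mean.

CI = x̄ ± z*(σ/√n) = 99.2 ± 1.645(21.8/√110) = 99.2 ± 3.42 = (95.78, 102.62)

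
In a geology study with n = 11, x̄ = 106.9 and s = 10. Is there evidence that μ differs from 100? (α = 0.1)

t = (x̄ - μ₀)/(s/√n) = (106.9 - 100)/(10/√11) = 2.288. df = 10, critical t = ±1.812. Reject H₀.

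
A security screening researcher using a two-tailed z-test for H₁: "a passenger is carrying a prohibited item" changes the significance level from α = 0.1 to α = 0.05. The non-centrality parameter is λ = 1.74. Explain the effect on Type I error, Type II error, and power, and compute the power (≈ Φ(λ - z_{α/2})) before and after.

Decreasing α from 0.1 to 0.05:
• Type I error rate decreases (α is the Type I rate by definition).
• Critical value moves from z_{α/2} = 1.645 to 1.96, so power = Φ(λ - z_{α/2}) goes from Φ(1.74 - 1.645) = 0.538 to Φ(1.74 - 1.96) = 0.413.
• Type II error rate β = 1 - power therefore increases (0.462 → 0.587).
Appropriate when false positives are costly — here, detaining an innocent passenger — delay and inconvenience.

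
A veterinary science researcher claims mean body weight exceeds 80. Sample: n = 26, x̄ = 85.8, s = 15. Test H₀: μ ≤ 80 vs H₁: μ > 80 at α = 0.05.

t = (85.8 - 80)/(15/√26) = 1.972, df = 25. Critical t = 1.708. Reject H₀.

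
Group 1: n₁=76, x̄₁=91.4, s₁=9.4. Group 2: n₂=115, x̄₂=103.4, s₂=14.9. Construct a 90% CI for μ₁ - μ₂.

Difference = -12.0. SE = √(9.4²/76 + 14.9²/115) = 1.759. CI = (-14.89, -9.11)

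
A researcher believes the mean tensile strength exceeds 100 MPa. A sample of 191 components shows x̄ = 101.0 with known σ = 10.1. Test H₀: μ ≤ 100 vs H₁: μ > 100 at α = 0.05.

z = 1.368. Critical value: 1.645. Fail to reject H₀.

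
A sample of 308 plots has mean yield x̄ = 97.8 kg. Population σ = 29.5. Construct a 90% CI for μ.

CI = x̄ ± z*(σ/√n) = 97.8 ± 1.645(29.5/√308) = 97.8 ± 2.77 = (95.03, 100.57)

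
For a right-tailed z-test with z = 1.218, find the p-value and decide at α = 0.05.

p = P(Z > 1.218) = 1 - Φ(1.218) ≈ 0.1116. Since p ≥ 0.05, fail to reject H₀ (not significant) at α = 0.05.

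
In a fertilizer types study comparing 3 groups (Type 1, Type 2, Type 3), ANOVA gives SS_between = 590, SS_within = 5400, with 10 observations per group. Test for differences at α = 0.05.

df_between = 2, df_within = 27. F = MS_between/MS_within = 295.0/200.0 = 1.475. F_crit ≈ 3.354. Fail to reject H₀.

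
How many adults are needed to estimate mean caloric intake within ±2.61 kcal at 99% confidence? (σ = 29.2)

n = (z*σ/E)² = (2.576×29.2/2.61)² = 830.6 → n = 831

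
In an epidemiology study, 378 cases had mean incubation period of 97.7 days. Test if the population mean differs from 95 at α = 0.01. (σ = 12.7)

z = (x̄ - μ₀)/(σ/√n) = (97.7 - 95)/(12.7/√378) = 4.133. Critical value: ±2.576. Since |4.133| > 2.576, Reject H₀.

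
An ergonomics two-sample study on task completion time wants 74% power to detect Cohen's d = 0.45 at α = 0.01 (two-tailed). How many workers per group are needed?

z_{α/2} = 2.576, z_β = Φ⁻¹(0.74) = 0.643. For small effect (d = 0.45): n per group = 2(z_{α/2} + z_β)²/d² = 2(2.576 + 0.643)²/0.45² = 102.3 → 103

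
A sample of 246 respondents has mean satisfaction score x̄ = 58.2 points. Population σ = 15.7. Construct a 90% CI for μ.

CI = x̄ ± z*(σ/√n) = 58.2 ± 1.645(15.7/√246) = 58.2 ± 1.65 = (56.55, 59.85)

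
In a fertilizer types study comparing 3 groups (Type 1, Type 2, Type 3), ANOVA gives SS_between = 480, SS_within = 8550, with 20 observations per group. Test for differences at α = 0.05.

df_between = 2, df_within = 57. F = MS_between/MS_within = 240.0/150.0 = 1.6. F_crit ≈ 3.159. Fail to reject H₀.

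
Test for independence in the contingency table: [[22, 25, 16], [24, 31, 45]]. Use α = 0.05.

χ² = 6.45. df = 2, critical = 5.991. Reject H₀. Variables are dependent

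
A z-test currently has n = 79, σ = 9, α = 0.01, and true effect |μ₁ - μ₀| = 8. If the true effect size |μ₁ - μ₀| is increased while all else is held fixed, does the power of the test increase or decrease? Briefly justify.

Power increases: a larger true effect increases the non-centrality λ = |μ₁ - μ₀|/(σ/√n).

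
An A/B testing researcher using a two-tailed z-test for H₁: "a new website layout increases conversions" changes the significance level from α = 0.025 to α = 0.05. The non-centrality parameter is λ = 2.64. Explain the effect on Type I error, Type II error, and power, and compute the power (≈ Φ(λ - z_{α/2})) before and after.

Increasing α from 0.025 to 0.05:
• Type I error rate increases (α is the Type I rate by definition).
• Critical value moves from z_{α/2} = 2.241 to 1.96, so power = Φ(λ - z_{α/2}) goes from Φ(2.64 - 2.241) = 0.655 to Φ(2.64 - 1.96) = 0.752.
• Type II error rate β = 1 - power therefore decreases (0.345 → 0.248).
Appropriate when false negatives are costly — here, discarding a layout that would have improved conversions — lost revenue.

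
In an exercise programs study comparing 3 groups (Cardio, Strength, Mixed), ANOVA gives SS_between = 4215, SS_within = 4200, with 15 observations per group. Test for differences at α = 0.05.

df_between = 2, df_within = 42. F = MS_between/MS_within = 2107.5/100.0 = 21.075. F_crit ≈ 3.22. Reject H₀. At least one mean differs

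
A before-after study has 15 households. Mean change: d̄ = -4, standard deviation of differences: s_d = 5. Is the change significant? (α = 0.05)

t = d̄/(s_d/√n) = -4/(5/√15) = -3.098. df = 14, critical t = ±2.145. Reject H₀.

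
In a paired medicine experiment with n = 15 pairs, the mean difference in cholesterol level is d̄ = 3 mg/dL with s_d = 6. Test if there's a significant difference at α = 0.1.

t = d̄/(s_d/√n) = 3/(6/√15) = 1.936. df = 14, critical t = ±1.761. Reject H₀.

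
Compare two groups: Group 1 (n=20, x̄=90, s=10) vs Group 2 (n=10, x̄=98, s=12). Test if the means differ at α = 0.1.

Pooled sp = 10.68. t = -1.933, df = 28. Critical t = ±1.701. Reject H₀.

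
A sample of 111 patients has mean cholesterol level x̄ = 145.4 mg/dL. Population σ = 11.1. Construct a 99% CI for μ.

CI = x̄ ± z*(σ/√n) = 145.4 ± 2.576(11.1/√111) = 145.4 ± 2.71 = (142.69, 148.11)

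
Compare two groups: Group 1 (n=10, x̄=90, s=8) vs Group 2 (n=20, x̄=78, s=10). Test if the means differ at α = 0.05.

Pooled sp = 9.4. t = 3.295, df = 28. Critical t = ±2.048. Reject H₀.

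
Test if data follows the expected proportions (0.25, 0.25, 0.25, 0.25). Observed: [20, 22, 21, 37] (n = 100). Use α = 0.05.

Expected: [25.0, 25.0, 25.0, 25.0]. χ² = 7.76. df = 3, critical = 7.815. Fail to reject H₀.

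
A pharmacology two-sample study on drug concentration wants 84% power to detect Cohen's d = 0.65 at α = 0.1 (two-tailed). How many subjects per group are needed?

z_{α/2} = 1.645, z_β = Φ⁻¹(0.84) = 0.994. For medium effect (d = 0.65): n per group = 2(z_{α/2} + z_β)²/d² = 2(1.645 + 0.994)²/0.65² = 33.0 → 33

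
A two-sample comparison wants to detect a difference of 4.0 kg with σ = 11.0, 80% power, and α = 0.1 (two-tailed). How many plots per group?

n per group = 2(z_α/2 + z_β)²σ²/d² = 2×(1.645 + 0.84)²×11.0²/4.0² = 93.4 → n = 94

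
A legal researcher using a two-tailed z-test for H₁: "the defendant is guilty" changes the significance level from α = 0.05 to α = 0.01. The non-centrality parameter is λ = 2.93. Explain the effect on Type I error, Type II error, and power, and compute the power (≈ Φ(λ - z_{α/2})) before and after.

Decreasing α from 0.05 to 0.01:
• Type I error rate decreases (α is the Type I rate by definition).
• Critical value moves from z_{α/2} = 1.96 to 2.576, so power = Φ(λ - z_{α/2}) goes from Φ(2.93 - 1.96) = 0.834 to Φ(2.93 - 2.576) = 0.638.
• Type II error rate β = 1 - power therefore increases (0.166 → 0.362).
Appropriate when false positives are costly — here, convicting an innocent person.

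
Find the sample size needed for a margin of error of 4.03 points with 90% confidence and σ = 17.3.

n = (z*σ/E)² = (1.645×17.3/4.03)² = 49.9 → n = 50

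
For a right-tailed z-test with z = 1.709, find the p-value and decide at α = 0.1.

p = P(Z > 1.709) = 1 - Φ(1.709) ≈ 0.0437. Since p < 0.1, reject H₀ (significant) at α = 0.1.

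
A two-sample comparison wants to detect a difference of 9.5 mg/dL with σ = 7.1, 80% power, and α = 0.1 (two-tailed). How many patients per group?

n per group = 2(z_α/2 + z_β)²σ²/d² = 2×(1.645 + 0.84)²×7.1²/9.5² = 6.9 → n = 7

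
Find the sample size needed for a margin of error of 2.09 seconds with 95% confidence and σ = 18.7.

n = (z*σ/E)² = (1.96×18.7/2.09)² = 307.5 → n = 308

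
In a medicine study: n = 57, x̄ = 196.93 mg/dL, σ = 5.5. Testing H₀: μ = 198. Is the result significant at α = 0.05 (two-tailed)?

z = (196.93 - 198)/(5.5/√57) = -1.469. Since |z| ≤ 1.96, not significant at α = 0.05.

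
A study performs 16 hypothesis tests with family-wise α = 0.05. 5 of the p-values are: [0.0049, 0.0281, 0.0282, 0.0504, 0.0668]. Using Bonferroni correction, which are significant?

Bonferroni α = 0.05/16 = 0.00313. None of the given p-values are significant.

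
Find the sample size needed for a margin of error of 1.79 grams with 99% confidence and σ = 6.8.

n = (z*σ/E)² = (2.576×6.8/1.79)² = 95.8 → n = 96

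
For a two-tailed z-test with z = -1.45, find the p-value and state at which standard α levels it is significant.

p = 2·P(Z > |-1.45|) = 2·(1 - Φ(1.45)) ≈ 0.1471. Not significant at any standard level.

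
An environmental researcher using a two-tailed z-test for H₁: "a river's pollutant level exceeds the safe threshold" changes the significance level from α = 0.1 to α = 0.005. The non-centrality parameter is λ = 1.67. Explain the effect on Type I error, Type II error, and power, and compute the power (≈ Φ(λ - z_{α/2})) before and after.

Decreasing α from 0.1 to 0.005:
• Type I error rate decreases (α is the Type I rate by definition).
• Critical value moves from z_{α/2} = 1.645 to 2.807, so power = Φ(λ - z_{α/2}) goes from Φ(1.67 - 1.645) = 0.51 to Φ(1.67 - 2.807) = 0.128.
• Type II error rate β = 1 - power therefore increases (0.49 → 0.872).
Appropriate when false positives are costly — here, shutting down a compliant factory unnecessarily.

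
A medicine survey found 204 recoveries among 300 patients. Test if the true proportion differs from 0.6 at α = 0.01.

p̂ = 0.68, p₀ = 0.6. z = (p̂ - p₀)/√(p₀(1-p₀)/n) = 2.828. Critical: ±2.576. Reject H₀.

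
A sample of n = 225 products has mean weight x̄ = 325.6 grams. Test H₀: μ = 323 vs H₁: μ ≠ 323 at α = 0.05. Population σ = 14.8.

z = (x̄ - μ₀)/(σ/√n) = (325.6 - 323)/(14.8/√225) = 2.635. Critical value: ±1.96. Since |2.635| > 1.96, Reject H₀.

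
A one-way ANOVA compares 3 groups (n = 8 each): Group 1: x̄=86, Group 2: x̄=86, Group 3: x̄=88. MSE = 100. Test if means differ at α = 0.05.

Grand mean = 86.67. SS_between = 21.33, MS_between = 10.67. F = 0.107, F_crit ≈ 3.467. Fail to reject H₀.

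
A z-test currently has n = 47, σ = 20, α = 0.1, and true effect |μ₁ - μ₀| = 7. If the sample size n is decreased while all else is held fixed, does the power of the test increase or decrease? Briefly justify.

Power decreases: a smaller n inflates the standard error σ/√n, pulling the sampling distribution under H₁ back toward the critical value.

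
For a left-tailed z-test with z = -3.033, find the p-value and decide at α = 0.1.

p = P(Z < -3.033) = Φ(-3.033) ≈ 0.0012. Since p < 0.1, reject H₀ (significant) at α = 0.1.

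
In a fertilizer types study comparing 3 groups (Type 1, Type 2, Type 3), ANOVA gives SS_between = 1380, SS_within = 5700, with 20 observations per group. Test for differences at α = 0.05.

df_between = 2, df_within = 57. F = MS_between/MS_within = 690.0/100.0 = 6.9. F_crit ≈ 3.159. Reject H₀. At least one mean differs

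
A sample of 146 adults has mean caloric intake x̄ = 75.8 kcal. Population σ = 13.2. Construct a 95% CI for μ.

CI = x̄ ± z*(σ/√n) = 75.8 ± 1.96(13.2/√146) = 75.8 ± 2.14 = (73.66, 77.94)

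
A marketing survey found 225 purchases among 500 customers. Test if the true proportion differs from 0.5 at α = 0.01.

p̂ = 0.45, p₀ = 0.5. z = (p̂ - p₀)/√(p₀(1-p₀)/n) = -2.236. Critical: ±2.576. Fail to reject H₀.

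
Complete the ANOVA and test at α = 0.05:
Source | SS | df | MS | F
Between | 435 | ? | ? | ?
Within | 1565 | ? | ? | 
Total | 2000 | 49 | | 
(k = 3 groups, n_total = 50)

df_between = 2, df_within = 47. MS_between = 217.5, MS_within = 33.3. F = 6.532, F_crit ≈ 3.195. Reject H₀.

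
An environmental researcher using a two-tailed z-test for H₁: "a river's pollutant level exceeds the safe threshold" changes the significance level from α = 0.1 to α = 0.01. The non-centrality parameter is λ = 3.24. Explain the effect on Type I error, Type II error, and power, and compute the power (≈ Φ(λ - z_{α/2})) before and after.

Decreasing α from 0.1 to 0.01:
• Type I error rate decreases (α is the Type I rate by definition).
• Critical value moves from z_{α/2} = 1.645 to 2.576, so power = Φ(λ - z_{α/2}) goes from Φ(3.24 - 1.645) = 0.945 to Φ(3.24 - 2.576) = 0.747.
• Type II error rate β = 1 - power therefore increases (0.055 → 0.253).
Appropriate when false positives are costly — here, shutting down a compliant factory unnecessarily.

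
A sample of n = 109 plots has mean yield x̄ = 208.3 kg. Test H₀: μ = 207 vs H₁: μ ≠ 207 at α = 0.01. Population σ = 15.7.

z = (x̄ - μ₀)/(σ/√n) = (208.3 - 207)/(15.7/√109) = 0.864. Critical value: ±2.576. Since |0.864| ≤ 2.576, Fail to reject H₀.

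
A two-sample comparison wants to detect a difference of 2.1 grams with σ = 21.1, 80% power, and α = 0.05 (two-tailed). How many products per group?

n per group = 2(z_α/2 + z_β)²σ²/d² = 2×(1.96 + 0.84)²×21.1²/2.1² = 1583.0 → n = 1583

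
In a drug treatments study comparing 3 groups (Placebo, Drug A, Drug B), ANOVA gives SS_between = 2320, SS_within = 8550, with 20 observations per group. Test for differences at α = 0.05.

df_between = 2, df_within = 57. F = MS_between/MS_within = 1160.0/150.0 = 7.733. F_crit ≈ 3.159. Reject H₀. At least one mean differs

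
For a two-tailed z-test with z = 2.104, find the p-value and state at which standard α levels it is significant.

p = 2·P(Z > |2.104|) = 2·(1 - Φ(2.104)) ≈ 0.0354. Significant at α = 0.1; Significant at α = 0.05.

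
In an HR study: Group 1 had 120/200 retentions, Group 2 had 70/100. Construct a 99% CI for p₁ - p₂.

p̂₁ = 0.6, p̂₂ = 0.7. Difference = -0.1. CI = (-0.248, 0.048)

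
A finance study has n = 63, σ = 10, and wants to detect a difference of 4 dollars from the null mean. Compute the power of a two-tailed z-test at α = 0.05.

SE = σ/√n = 10/√63 = 1.26. Non-centrality λ = d/SE = 4/1.26 = 3.175. Power ≈ Φ(λ - z_{α/2}) = Φ(3.175 - 1.96) = Φ(1.215) = 0.888.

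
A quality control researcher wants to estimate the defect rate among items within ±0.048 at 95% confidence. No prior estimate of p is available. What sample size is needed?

Conservative approach: use p = 0.5 (maximizes p(1-p) = 0.25). n = z²(0.25)/E² = 1.96²×0.25/0.048² = 416.8 → n = 417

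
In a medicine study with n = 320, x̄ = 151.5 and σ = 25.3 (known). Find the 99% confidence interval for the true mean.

CI = x̄ ± z*(σ/√n) = 151.5 ± 2.576(25.3/√320) = 151.5 ± 3.64 = (147.86, 155.14)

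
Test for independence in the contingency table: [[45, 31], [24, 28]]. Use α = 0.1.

χ² = 2.118. df = 1, critical = 2.706. Fail to reject H₀. No evidence of dependence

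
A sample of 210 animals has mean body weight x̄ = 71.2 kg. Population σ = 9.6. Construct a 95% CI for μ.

CI = x̄ ± z*(σ/√n) = 71.2 ± 1.96(9.6/√210) = 71.2 ± 1.3 = (69.9, 72.5)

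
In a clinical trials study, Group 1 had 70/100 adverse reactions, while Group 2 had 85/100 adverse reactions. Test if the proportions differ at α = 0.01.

p̂₁ = 0.7, p̂₂ = 0.85, pooled p̂ = 0.775. z = -2.54. Critical: ±2.576. Fail to reject H₀.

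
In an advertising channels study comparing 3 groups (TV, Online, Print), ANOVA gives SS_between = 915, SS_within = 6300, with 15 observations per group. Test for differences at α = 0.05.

df_between = 2, df_within = 42. F = MS_between/MS_within = 457.5/150.0 = 3.05. F_crit ≈ 3.22. Fail to reject H₀.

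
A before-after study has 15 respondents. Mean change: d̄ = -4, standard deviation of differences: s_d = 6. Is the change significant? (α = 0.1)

t = d̄/(s_d/√n) = -4/(6/√15) = -2.582. df = 14, critical t = ±1.761. Reject H₀.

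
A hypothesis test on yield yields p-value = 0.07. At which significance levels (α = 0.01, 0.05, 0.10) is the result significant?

p = 0.07. Significant at: α = 0.1.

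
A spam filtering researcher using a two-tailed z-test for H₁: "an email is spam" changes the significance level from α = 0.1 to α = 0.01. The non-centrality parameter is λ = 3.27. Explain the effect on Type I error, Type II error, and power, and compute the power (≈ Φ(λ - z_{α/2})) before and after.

Decreasing α from 0.1 to 0.01:
• Type I error rate decreases (α is the Type I rate by definition).
• Critical value moves from z_{α/2} = 1.645 to 2.576, so power = Φ(λ - z_{α/2}) goes from Φ(3.27 - 1.645) = 0.948 to Φ(3.27 - 2.576) = 0.756.
• Type II error rate β = 1 - power therefore increases (0.052 → 0.244).
Appropriate when false positives are costly — here, a legitimate email is sent to the spam folder and the user misses it.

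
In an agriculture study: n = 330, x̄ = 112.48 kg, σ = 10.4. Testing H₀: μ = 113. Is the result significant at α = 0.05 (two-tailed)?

z = (112.48 - 113)/(10.4/√330) = -0.908. Since |z| ≤ 1.96, not significant at α = 0.05.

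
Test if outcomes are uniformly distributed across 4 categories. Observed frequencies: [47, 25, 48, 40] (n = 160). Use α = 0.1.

Expected = 40 each. χ² = Σ(O-E)²/E = 8.45. df = 3, critical value = 6.251. Reject H₀.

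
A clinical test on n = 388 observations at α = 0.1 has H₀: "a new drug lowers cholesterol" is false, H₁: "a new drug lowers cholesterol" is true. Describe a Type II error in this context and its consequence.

Type II error: failing to reject H₀ when it is false — concluding that a new drug lowers cholesterol is not supported when in fact it is. Consequence: shelving an effective drug — patients miss out on a treatment that would have helped.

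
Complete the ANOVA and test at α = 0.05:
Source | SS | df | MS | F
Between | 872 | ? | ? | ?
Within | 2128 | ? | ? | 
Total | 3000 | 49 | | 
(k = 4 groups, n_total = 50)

df_between = 3, df_within = 46. MS_between = 290.67, MS_within = 46.26. F = 6.283, F_crit ≈ 2.807. Reject H₀.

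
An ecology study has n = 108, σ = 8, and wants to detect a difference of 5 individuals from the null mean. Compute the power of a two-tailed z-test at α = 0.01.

SE = σ/√n = 8/√108 = 0.77. Non-centrality λ = d/SE = 5/0.77 = 6.495. Power ≈ Φ(λ - z_{α/2}) = Φ(6.495 - 2.576) = Φ(3.919) = 1.0.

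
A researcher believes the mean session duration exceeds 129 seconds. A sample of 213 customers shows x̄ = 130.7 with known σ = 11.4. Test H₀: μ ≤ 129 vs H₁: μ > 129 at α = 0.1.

z = 2.176. Critical value: 1.28. Reject H₀.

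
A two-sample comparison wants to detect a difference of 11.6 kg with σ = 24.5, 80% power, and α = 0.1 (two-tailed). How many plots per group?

n per group = 2(z_α/2 + z_β)²σ²/d² = 2×(1.645 + 0.84)²×24.5²/11.6² = 55.1 → n = 56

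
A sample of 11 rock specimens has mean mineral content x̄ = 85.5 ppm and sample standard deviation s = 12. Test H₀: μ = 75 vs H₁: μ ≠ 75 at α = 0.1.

t = (x̄ - μ₀)/(s/√n) = (85.5 - 75)/(12/√11) = 2.902. df = 10, critical t = ±1.812. Reject H₀.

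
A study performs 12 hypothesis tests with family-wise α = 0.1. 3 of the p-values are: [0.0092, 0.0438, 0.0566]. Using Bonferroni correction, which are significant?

Bonferroni α = 0.1/12 = 0.00833. None of the given p-values are significant.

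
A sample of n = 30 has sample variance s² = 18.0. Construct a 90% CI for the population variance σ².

df = 29. χ²_{0.05} = 42.557, χ²_{0.95} = 17.708. CI for σ² = ((n-1)s²/χ²_{α/2}, (n-1)s²/χ²_{1-α/2}) = (29·18.0/42.557, 29·18.0/17.708) = (12.27, 29.48)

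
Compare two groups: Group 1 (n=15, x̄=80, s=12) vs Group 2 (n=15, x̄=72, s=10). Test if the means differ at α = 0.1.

Pooled sp = 11.05. t = 1.984, df = 28. Critical t = ±1.701. Reject H₀.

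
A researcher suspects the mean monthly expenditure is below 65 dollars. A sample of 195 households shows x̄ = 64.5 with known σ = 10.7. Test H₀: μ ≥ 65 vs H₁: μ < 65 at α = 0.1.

z = -0.653. Critical value: -1.28. Fail to reject H₀.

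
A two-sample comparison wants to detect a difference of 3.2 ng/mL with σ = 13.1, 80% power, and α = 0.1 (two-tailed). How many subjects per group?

n per group = 2(z_α/2 + z_β)²σ²/d² = 2×(1.645 + 0.84)²×13.1²/3.2² = 207.0 → n = 207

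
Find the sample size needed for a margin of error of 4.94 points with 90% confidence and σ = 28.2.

n = (z*σ/E)² = (1.645×28.2/4.94)² = 88.2 → n = 89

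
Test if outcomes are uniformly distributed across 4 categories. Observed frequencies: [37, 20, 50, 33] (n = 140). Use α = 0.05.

Expected = 35 each. χ² = Σ(O-E)²/E = 13.086. df = 3, critical value = 7.815. Reject H₀.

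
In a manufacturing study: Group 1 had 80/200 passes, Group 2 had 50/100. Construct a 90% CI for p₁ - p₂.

p̂₁ = 0.4, p̂₂ = 0.5. Difference = -0.1. CI = (-0.2, 0.0)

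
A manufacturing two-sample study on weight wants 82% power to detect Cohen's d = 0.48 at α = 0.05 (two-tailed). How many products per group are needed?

z_{α/2} = 1.96, z_β = Φ⁻¹(0.82) = 0.915. For small effect (d = 0.48): n per group = 2(z_{α/2} + z_β)²/d² = 2(1.96 + 0.915)²/0.48² = 71.8 → 72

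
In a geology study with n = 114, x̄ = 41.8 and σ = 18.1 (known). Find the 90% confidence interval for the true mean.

CI = x̄ ± z*(σ/√n) = 41.8 ± 1.645(18.1/√114) = 41.8 ± 2.79 = (39.01, 44.59)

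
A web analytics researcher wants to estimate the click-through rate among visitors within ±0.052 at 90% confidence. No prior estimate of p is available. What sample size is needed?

Conservative approach: use p = 0.5 (maximizes p(1-p) = 0.25). n = z²(0.25)/E² = 1.645²×0.25/0.052² = 250.2 → n = 251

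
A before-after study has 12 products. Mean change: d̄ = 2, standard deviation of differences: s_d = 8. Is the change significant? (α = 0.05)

t = d̄/(s_d/√n) = 2/(8/√12) = 0.866. df = 11, critical t = ±2.201. Fail to reject H₀.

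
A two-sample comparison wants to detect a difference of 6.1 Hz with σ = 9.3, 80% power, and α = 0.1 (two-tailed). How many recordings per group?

n per group = 2(z_α/2 + z_β)²σ²/d² = 2×(1.645 + 0.84)²×9.3²/6.1² = 28.7 → n = 29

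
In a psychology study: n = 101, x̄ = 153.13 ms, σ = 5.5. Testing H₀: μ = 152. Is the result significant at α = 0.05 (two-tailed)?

z = (153.13 - 152)/(5.5/√101) = 2.065. Since |z| > 1.96, significant at α = 0.05.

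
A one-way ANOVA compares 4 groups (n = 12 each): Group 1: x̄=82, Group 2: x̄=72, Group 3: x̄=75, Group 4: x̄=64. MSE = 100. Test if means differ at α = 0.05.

Grand mean = 73.25. SS_between = 2001.0, MS_between = 667.0. F = 6.67, F_crit ≈ 2.816. Reject H₀.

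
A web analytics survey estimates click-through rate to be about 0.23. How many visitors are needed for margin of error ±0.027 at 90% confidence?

n = z²p(1-p)/E² = 1.645²×0.23×0.77/0.027² = 657.4 → n = 658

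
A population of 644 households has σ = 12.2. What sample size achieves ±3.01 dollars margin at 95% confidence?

Without FPC: n₀ = (1.96×12.2/3.01)² = 63.11. With FPC: n = n₀N/(n₀+N-1) = 57.6 → n = 58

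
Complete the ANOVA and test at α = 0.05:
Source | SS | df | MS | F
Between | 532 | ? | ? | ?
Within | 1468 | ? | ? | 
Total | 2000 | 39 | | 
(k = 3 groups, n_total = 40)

df_between = 2, df_within = 37. MS_between = 266.0, MS_within = 39.68. F = 6.704, F_crit ≈ 3.252. Reject H₀.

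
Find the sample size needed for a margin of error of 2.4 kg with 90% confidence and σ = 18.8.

n = (z*σ/E)² = (1.645×18.8/2.4)² = 166.04 → n = 167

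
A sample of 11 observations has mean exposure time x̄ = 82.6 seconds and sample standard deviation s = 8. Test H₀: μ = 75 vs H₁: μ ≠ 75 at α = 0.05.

t = (x̄ - μ₀)/(s/√n) = (82.6 - 75)/(8/√11) = 3.151. df = 10, critical t = ±2.228. Reject H₀.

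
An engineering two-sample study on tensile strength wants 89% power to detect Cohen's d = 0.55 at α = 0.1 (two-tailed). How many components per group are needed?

z_{α/2} = 1.645, z_β = Φ⁻¹(0.89) = 1.227. For medium effect (d = 0.55): n per group = 2(z_{α/2} + z_β)²/d² = 2(1.645 + 1.227)²/0.55² = 54.5 → 55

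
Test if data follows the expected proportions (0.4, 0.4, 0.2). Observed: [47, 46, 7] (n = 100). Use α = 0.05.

Expected: [40.0, 40.0, 20.0]. χ² = 10.575. df = 2, critical = 5.991. Reject H₀.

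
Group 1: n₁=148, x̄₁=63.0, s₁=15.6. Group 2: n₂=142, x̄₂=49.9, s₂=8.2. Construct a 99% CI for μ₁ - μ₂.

Difference = 13.1. SE = √(15.6²/148 + 8.2²/142) = 1.455. CI = (9.35, 16.85)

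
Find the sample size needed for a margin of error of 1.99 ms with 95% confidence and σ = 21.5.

n = (z*σ/E)² = (1.96×21.5/1.99)² = 448.4 → n = 449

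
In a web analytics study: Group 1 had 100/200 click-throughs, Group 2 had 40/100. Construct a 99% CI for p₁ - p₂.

p̂₁ = 0.5, p̂₂ = 0.4. Difference = 0.1. CI = (-0.056, 0.256)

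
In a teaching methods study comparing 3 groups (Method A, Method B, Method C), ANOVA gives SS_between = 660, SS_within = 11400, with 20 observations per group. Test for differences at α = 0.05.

df_between = 2, df_within = 57. F = MS_between/MS_within = 330.0/200.0 = 1.65. F_crit ≈ 3.159. Fail to reject H₀.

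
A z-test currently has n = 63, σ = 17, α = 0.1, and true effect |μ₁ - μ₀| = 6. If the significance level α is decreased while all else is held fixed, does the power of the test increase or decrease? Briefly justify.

Power decreases: a smaller α raises the critical value, so less of the H₁ sampling distribution falls in the rejection region.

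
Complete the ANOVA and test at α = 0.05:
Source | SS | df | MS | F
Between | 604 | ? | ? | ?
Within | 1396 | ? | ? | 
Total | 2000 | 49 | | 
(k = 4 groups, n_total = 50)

df_between = 3, df_within = 46. MS_between = 201.33, MS_within = 30.35. F = 6.634, F_crit ≈ 2.807. Reject H₀.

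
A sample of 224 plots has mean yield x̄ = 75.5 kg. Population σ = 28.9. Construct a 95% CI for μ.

CI = x̄ ± z*(σ/√n) = 75.5 ± 1.96(28.9/√224) = 75.5 ± 3.78 = (71.72, 79.28)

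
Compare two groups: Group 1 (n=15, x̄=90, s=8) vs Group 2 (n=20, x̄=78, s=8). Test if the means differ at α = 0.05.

Pooled sp = 8.0. t = 4.392, df = 33. Critical t = ±2.035. Reject H₀.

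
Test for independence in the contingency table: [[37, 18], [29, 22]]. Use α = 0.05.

χ² = 1.22. df = 1, critical = 3.841. Fail to reject H₀. No evidence of dependence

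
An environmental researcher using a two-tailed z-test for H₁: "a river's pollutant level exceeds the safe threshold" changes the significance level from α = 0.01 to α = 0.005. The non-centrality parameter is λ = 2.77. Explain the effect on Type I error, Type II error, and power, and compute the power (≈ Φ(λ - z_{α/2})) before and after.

Decreasing α from 0.01 to 0.005:
• Type I error rate decreases (α is the Type I rate by definition).
• Critical value moves from z_{α/2} = 2.576 to 2.807, so power = Φ(λ - z_{α/2}) goes from Φ(2.77 - 2.576) = 0.577 to Φ(2.77 - 2.807) = 0.485.
• Type II error rate β = 1 - power therefore increases (0.423 → 0.515).
Appropriate when false positives are costly — here, shutting down a compliant factory unnecessarily.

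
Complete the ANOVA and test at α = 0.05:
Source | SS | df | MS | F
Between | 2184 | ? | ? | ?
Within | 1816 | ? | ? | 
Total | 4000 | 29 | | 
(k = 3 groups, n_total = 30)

df_between = 2, df_within = 27. MS_between = 1092.0, MS_within = 67.26. F = 16.236, F_crit ≈ 3.354. Reject H₀.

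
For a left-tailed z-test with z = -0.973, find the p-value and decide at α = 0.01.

p = P(Z < -0.973) = Φ(-0.973) ≈ 0.1653. Since p ≥ 0.01, fail to reject H₀ (not significant) at α = 0.01.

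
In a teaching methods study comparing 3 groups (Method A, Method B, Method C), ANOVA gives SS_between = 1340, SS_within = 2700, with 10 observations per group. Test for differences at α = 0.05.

df_between = 2, df_within = 27. F = MS_between/MS_within = 670.0/100.0 = 6.7. F_crit ≈ 3.354. Reject H₀. At least one mean differs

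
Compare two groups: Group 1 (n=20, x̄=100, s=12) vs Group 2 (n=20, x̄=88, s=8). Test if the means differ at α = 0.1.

Pooled sp = 10.2. t = 3.721, df = 38. Critical t = ±1.686. Reject H₀.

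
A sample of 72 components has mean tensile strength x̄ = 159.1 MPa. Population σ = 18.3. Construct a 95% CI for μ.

CI = x̄ ± z*(σ/√n) = 159.1 ± 1.96(18.3/√72) = 159.1 ± 4.23 = (154.87, 163.33)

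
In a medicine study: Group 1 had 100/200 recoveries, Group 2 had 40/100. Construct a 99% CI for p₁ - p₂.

p̂₁ = 0.5, p̂₂ = 0.4. Difference = 0.1. CI = (-0.056, 0.256)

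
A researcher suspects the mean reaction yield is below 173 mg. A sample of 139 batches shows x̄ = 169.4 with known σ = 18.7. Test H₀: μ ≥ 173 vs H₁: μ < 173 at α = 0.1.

z = -2.27. Critical value: -1.28. Reject H₀.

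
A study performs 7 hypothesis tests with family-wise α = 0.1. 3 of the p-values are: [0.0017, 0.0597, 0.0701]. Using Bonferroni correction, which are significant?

Bonferroni α = 0.1/7 = 0.01429. Significant p-values: [0.0017]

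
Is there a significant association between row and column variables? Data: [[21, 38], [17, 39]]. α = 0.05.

χ² = 0.356. df = 1, critical = 3.841. Fail to reject H₀. No evidence of dependence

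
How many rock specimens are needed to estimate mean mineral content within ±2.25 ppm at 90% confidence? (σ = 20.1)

n = (z*σ/E)² = (1.645×20.1/2.25)² = 216.0 → n = 216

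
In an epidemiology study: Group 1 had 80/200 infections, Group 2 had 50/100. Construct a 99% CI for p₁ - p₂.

p̂₁ = 0.4, p̂₂ = 0.5. Difference = -0.1. CI = (-0.257, 0.057)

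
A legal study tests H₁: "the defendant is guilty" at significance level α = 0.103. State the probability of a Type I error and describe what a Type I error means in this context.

P(Type I error) = α = 0.103. A Type I error is rejecting H₀ when H₀ is actually true (false positive) — here, concluding that the defendant is guilty when in fact this is not the case. Consequence: convicting an innocent person.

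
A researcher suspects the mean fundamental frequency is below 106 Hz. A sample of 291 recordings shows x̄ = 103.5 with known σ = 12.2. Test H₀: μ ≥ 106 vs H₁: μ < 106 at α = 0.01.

z = -3.496. Critical value: -2.33. Reject H₀.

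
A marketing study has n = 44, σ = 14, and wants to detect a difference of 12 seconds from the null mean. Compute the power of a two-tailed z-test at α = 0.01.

SE = σ/√n = 14/√44 = 2.111. Non-centrality λ = d/SE = 12/2.111 = 5.686. Power ≈ Φ(λ - z_{α/2}) = Φ(5.686 - 2.576) = Φ(3.11) = 0.999.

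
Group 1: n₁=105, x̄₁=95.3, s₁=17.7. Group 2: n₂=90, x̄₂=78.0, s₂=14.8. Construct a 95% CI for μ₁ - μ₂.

Difference = 17.3. SE = √(17.7²/105 + 14.8²/90) = 2.328. CI = (12.74, 21.86)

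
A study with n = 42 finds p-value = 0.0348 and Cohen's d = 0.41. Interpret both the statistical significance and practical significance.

Statistically significant (p = 0.0348 < 0.05). Cohen's d = 0.41 indicates a small effect size. Both statistical and practical significance should be considered.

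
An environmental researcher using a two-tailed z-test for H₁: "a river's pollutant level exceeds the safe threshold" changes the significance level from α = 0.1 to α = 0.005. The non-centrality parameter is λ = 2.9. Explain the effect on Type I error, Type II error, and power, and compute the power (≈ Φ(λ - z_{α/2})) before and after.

Decreasing α from 0.1 to 0.005:
• Type I error rate decreases (α is the Type I rate by definition).
• Critical value moves from z_{α/2} = 1.645 to 2.807, so power = Φ(λ - z_{α/2}) goes from Φ(2.9 - 1.645) = 0.895 to Φ(2.9 - 2.807) = 0.537.
• Type II error rate β = 1 - power therefore increases (0.105 → 0.463).
Appropriate when false positives are costly — here, shutting down a compliant factory unnecessarily.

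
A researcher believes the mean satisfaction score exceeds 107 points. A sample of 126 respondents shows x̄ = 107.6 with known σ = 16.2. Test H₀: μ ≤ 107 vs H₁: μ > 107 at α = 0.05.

z = 0.416. Critical value: 1.645. Fail to reject H₀.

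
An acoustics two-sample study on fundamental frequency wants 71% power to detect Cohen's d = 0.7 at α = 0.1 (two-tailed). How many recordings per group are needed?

z_{α/2} = 1.645, z_β = Φ⁻¹(0.71) = 0.553. For medium effect (d = 0.7): n per group = 2(z_{α/2} + z_β)²/d² = 2(1.645 + 0.553)²/0.7² = 19.7 → 20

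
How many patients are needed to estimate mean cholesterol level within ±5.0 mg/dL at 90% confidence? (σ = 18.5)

n = (z*σ/E)² = (1.645×18.5/5.0)² = 37.05 → n = 38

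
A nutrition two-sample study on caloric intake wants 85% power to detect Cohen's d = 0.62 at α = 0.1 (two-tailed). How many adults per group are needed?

z_{α/2} = 1.645, z_β = Φ⁻¹(0.85) = 1.036. For medium effect (d = 0.62): n per group = 2(z_{α/2} + z_β)²/d² = 2(1.645 + 1.036)²/0.62² = 37.4 → 38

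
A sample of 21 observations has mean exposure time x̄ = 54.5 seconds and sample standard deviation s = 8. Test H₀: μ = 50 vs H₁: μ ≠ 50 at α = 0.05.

t = (x̄ - μ₀)/(s/√n) = (54.5 - 50)/(8/√21) = 2.578. df = 20, critical t = ±2.086. Reject H₀.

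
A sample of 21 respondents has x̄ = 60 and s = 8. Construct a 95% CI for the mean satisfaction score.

CI = x̄ ± t*(s/√n) = 60 ± 2.086(8/√21) = (56.36, 63.64)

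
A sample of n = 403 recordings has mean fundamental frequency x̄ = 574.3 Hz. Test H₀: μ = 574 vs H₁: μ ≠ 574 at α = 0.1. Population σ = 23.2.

z = (x̄ - μ₀)/(σ/√n) = (574.3 - 574)/(23.2/√403) = 0.26. Critical value: ±1.645. Since |0.26| ≤ 1.645, Fail to reject H₀.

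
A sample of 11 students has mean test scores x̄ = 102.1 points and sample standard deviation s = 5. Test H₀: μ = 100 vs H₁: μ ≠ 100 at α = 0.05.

t = (x̄ - μ₀)/(s/√n) = (102.1 - 100)/(5/√11) = 1.393. df = 10, critical t = ±2.228. Fail to reject H₀.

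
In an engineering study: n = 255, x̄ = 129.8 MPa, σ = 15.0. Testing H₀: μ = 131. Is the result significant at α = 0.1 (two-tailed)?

z = (129.8 - 131)/(15.0/√255) = -1.277. Since |z| ≤ 1.645, not significant at α = 0.1.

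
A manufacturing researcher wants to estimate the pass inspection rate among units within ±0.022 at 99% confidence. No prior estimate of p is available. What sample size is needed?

Conservative approach: use p = 0.5 (maximizes p(1-p) = 0.25). n = z²(0.25)/E² = 2.576²×0.25/0.022² = 3427.6 → n = 3428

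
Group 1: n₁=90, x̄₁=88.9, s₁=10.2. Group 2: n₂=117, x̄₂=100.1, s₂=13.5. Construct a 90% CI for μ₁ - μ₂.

Difference = -11.2. SE = √(10.2²/90 + 13.5²/117) = 1.647. CI = (-13.91, -8.49)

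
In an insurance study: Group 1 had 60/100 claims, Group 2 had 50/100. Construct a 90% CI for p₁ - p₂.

p̂₁ = 0.6, p̂₂ = 0.5. Difference = 0.1. CI = (-0.015, 0.215)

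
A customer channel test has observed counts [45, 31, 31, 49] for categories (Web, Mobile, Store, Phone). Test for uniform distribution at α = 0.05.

Expected = 39 each. χ² = Σ(O-E)²/E = 6.769. df = 3, critical value = 7.815. Fail to reject H₀.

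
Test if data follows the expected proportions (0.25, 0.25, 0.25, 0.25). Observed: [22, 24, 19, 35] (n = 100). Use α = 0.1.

Expected: [25.0, 25.0, 25.0, 25.0]. χ² = 5.84. df = 3, critical = 6.251. Fail to reject H₀.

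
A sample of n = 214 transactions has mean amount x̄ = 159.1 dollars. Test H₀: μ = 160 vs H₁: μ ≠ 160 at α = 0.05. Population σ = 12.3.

z = (x̄ - μ₀)/(σ/√n) = (159.1 - 160)/(12.3/√214) = -1.07. Critical value: ±1.96. Since |-1.07| ≤ 1.96, Fail to reject H₀.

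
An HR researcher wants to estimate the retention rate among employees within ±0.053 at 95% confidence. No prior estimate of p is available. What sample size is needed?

Conservative approach: use p = 0.5 (maximizes p(1-p) = 0.25). n = z²(0.25)/E² = 1.96²×0.25/0.053² = 341.9 → n = 342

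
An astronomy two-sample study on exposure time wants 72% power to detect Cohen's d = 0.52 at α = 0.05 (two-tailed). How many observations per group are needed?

z_{α/2} = 1.96, z_β = Φ⁻¹(0.72) = 0.583. For medium effect (d = 0.52): n per group = 2(z_{α/2} + z_β)²/d² = 2(1.96 + 0.583)²/0.52² = 47.8 → 48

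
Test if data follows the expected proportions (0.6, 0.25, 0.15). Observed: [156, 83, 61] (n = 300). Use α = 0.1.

Expected: [180.0, 75.0, 45.0]. χ² = 9.742. df = 2, critical = 4.605. Reject H₀.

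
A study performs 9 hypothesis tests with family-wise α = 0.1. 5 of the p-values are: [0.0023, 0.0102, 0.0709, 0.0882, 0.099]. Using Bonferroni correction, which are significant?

Bonferroni α = 0.1/9 = 0.01111. Significant p-values: [0.0023, 0.0102]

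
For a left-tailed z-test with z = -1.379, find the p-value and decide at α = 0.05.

p = P(Z < -1.379) = Φ(-1.379) ≈ 0.0839. Since p ≥ 0.05, fail to reject H₀ (not significant) at α = 0.05.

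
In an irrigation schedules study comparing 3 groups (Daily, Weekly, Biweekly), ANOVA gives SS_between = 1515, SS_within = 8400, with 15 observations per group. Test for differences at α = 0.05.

df_between = 2, df_within = 42. F = MS_between/MS_within = 757.5/200.0 = 3.788. F_crit ≈ 3.22. Reject H₀. At least one mean differs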